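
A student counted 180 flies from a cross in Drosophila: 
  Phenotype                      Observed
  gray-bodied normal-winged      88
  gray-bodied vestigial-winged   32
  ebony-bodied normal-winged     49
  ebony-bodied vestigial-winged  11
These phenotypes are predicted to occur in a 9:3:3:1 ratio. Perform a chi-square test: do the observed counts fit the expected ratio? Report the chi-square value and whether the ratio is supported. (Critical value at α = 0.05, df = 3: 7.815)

Total ratio parts = 16. Expected numbers out of 180:
  gray-bodied normal-winged: 180 × 9/16 = 101.25
  gray-bodied vestigial-winged: 180 × 3/16 = 33.75
  ebony-bodied normal-winged: 180 × 3/16 = 33.75
  ebony-bodied vestigial-winged: 180 × 1/16 = 11.25
χ² = Σ (O − E)² / E
  gray-bodied normal-winged: (88 − 101.25)² / 101.25 = 1.7340
  gray-bodied vestigial-winged: (32 − 33.75)² / 33.75 = 0.0907
  ebony-bodied normal-winged: (49 − 33.75)² / 33.75 = 6.8907
  ebony-bodied vestigial-winged: (11 − 11.25)² / 11.25 = 0.0056
χ² = 1.7340 + 0.0907 + 6.8907 + 0.0056 = 8.721
Degrees of freedom = 4 − 1 = 3; critical value at α = 0.05 is 7.815.
Since 8.721 > 7.815, we reject the null hypothesis — the data do not fit the 9:3:3:1 ratio.

8.721; not consistent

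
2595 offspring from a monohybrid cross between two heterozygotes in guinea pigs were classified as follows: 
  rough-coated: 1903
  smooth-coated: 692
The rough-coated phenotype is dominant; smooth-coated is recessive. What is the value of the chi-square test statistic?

For a monohybrid cross between heterozygotes with complete dominance, the expected phenotypic ratio is 3:1.
The 3:1 ratio has 4 parts, so with N = 2595 the expected counts are:
  rough-coated: 2595 × 3/4 = 1946.25
  smooth-coated: 2595 × 1/4 = 648.75
χ² = Σ (O − E)² / E
  rough-coated: (1903 − 1946.25)² / 1946.25 = 0.9611
  smooth-coated: (692 − 648.75)² / 648.75 = 2.8833
χ² = 0.9611 + 2.8833 = 3.8444 ≈ 3.844

3.844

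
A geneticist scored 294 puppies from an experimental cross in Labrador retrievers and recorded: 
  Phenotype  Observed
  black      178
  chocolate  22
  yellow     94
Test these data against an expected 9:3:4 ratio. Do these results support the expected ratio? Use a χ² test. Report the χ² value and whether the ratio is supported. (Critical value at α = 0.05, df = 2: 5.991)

Under the 9:3:4 hypothesis (Σ ratio = 16, N = 294):
  black: 294 × 9/16 = 165.375
  chocolate: 294 × 3/16 = 55.125
  yellow: 294 × 4/16 = 73.5
χ² = Σ (O − E)² / E
  black: (178 − 165.375)² / 165.375 = 0.9638
  chocolate: (22 − 55.125)² / 55.125 = 19.9050
  yellow: (94 − 73.5)² / 73.5 = 5.7177
χ² = 0.9638 + 19.9050 + 5.7177 = 26.5865 ≈ 26.587
Degrees of freedom = 3 − 1 = 2; critical value at α = 0.05 is 5.991.
Since 26.587 > 5.991, we reject the null hypothesis — the data do not fit the 9:3:4 ratio.

26.587; not consistent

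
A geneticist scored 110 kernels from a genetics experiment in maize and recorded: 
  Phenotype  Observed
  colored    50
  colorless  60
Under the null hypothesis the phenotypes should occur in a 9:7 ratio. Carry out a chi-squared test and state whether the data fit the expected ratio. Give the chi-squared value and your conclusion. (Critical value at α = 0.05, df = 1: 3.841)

5.209; not consistent

Expected counts for N = 110 under a 9:7 ratio (total parts = 16):
  colored: 110 × 9/16 = 61.875
  colorless: 110 × 7/16 = 48.125
χ² = Σ (O − E)² / E
  colored: (50 − 61.875)² / 61.875 = 2.2790
  colorless: (60 − 48.125)² / 48.125 = 2.9302
χ² = 2.2790 + 2.9302 = 5.2092 ≈ 5.209
Degrees of freedom = 2 − 1 = 1; critical value at α = 0.05 is 3.841.
Since 5.209 > 3.841, we reject the null hypothesis — the data do not fit the 9:7 ratio.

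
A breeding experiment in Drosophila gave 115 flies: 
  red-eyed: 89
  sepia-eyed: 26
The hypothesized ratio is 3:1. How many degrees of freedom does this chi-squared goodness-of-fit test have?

A goodness-of-fit test with 2 phenotype classes has df = 2 − 1 = 1.

1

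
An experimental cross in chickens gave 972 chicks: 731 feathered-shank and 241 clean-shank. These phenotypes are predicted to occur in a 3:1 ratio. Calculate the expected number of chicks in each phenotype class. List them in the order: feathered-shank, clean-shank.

Under the 3:1 hypothesis (Σ ratio = 4, N = 972):
  feathered-shank: 972 × 3/4 = 729
  clean-shank: 972 × 1/4 = 243

729, 243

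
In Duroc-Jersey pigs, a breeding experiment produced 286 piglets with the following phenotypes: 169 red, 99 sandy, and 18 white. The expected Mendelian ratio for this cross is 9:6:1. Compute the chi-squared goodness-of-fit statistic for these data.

1.046

Expected counts for N = 286 under a 9:6:1 ratio (total parts = 16):
  red: 286 × 9/16 = 160.875
  sandy: 286 × 6/16 = 107.25
  white: 286 × 1/16 = 17.875
χ² = Σ (O − E)² / E
  red: (169 − 160.875)² / 160.875 = 0.4104
  sandy: (99 − 107.25)² / 107.25 = 0.6346
  white: (18 − 17.875)² / 17.875 = 0.0009
χ² = 0.4104 + 0.6346 + 0.0009 = 1.0459 ≈ 1.046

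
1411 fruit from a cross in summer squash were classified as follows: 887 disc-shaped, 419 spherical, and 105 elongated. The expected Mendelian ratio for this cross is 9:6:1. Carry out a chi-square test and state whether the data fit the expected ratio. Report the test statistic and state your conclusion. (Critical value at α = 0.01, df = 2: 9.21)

37.096; not consistent

Under the 9:6:1 hypothesis (Σ ratio = 16, N = 1411):
  disc-shaped: 1411 × 9/16 = 793.6875
  spherical: 1411 × 6/16 = 529.125
  elongated: 1411 × 1/16 = 88.1875
χ² = Σ (O − E)² / E
  disc-shaped: (887 − 793.6875)² / 793.6875 = 10.9706
  spherical: (419 − 529.125)² / 529.125 = 22.9199
  elongated: (105 − 88.1875)² / 88.1875 = 3.2052
χ² = 10.9706 + 22.9199 + 3.2052 = 37.0957 ≈ 37.096
Degrees of freedom = 3 − 1 = 2; critical value at α = 0.01 is 9.21.
Since 37.096 > 9.21, we reject the null hypothesis — the data do not fit the 9:6:1 ratio.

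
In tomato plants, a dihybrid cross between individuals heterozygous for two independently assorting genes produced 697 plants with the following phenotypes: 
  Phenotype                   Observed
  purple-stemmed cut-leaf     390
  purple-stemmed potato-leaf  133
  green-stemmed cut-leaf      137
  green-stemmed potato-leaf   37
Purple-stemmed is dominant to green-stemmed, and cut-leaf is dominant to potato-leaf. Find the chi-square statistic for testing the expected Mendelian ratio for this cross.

A dihybrid F₂ with independent assortment and complete dominance at both loci gives a 9:3:3:1 phenotypic ratio.
Expected counts for N = 697 under a 9:3:3:1 ratio (total parts = 16):
  purple-stemmed cut-leaf: 697 × 9/16 = 392.0625
  purple-stemmed potato-leaf: 697 × 3/16 = 130.6875
  green-stemmed cut-leaf: 697 × 3/16 = 130.6875
  green-stemmed potato-leaf: 697 × 1/16 = 43.5625
χ² = Σ (O − E)² / E
  purple-stemmed cut-leaf: (390 − 392.0625)² / 392.0625 = 0.0109
  purple-stemmed potato-leaf: (133 − 130.6875)² / 130.6875 = 0.0409
  green-stemmed cut-leaf: (137 − 130.6875)² / 130.6875 = 0.3049
  green-stemmed potato-leaf: (37 − 43.5625)² / 43.5625 = 0.9886
χ² = 0.0109 + 0.0409 + 0.3049 + 0.9886 = 1.3453 ≈ 1.345

1.345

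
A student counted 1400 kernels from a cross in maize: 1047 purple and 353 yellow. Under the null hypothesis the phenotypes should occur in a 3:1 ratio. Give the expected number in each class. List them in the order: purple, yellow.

1050, 350

Expected counts for N = 1400 under a 3:1 ratio (total parts = 4):
  purple: 1400 × 3/4 = 1050
  yellow: 1400 × 1/4 = 350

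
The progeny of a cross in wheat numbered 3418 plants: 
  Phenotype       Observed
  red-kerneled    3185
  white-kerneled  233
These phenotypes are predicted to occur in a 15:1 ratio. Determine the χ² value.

1.874

Total ratio parts = 16. Expected numbers out of 3418:
  red-kerneled: 3418 × 15/16 = 3204.375
  white-kerneled: 3418 × 1/16 = 213.625
χ² = Σ (O − E)² / E
  red-kerneled: (3185 − 3204.375)² / 3204.375 = 0.1171
  white-kerneled: (233 − 213.625)² / 213.625 = 1.7572
χ² = 0.1171 + 1.7572 = 1.8743 ≈ 1.874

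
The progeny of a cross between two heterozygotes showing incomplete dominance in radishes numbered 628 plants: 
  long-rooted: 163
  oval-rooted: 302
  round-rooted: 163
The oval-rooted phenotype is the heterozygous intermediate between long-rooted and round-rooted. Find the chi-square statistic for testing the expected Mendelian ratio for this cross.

0.917

With incomplete dominance, a heterozygote × heterozygote cross gives a 1:2:1 phenotypic ratio.
The 1:2:1 ratio has 4 parts, so with N = 628 the expected counts are:
  long-rooted: 628 × 1/4 = 157
  oval-rooted: 628 × 2/4 = 314
  round-rooted: 628 × 1/4 = 157
χ² = Σ (O − E)² / E
  long-rooted: (163 − 157)² / 157 = 0.2293
  oval-rooted: (302 − 314)² / 314 = 0.4586
  round-rooted: (163 − 157)² / 157 = 0.2293
χ² = 0.2293 + 0.4586 + 0.2293 = 0.9172 ≈ 0.917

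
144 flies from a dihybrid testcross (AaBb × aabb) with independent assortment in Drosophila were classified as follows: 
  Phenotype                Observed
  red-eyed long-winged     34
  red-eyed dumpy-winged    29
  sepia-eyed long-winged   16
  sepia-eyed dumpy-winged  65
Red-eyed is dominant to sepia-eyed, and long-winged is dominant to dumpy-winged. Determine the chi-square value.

35.944

A dihybrid testcross with independent assortment gives a 1:1:1:1 ratio.
The 1:1:1:1 ratio has 4 parts, so with N = 144 the expected counts are:
  red-eyed long-winged: 144 × 1/4 = 36
  red-eyed dumpy-winged: 144 × 1/4 = 36
  sepia-eyed long-winged: 144 × 1/4 = 36
  sepia-eyed dumpy-winged: 144 × 1/4 = 36
χ² = Σ (O − E)² / E
  red-eyed long-winged: (34 − 36)² / 36 = 0.1111
  red-eyed dumpy-winged: (29 − 36)² / 36 = 1.3611
  sepia-eyed long-winged: (16 − 36)² / 36 = 11.1111
  sepia-eyed dumpy-winged: (65 − 36)² / 36 = 23.3611
χ² = 0.1111 + 1.3611 + 11.1111 + 23.3611 = 35.9444 ≈ 35.944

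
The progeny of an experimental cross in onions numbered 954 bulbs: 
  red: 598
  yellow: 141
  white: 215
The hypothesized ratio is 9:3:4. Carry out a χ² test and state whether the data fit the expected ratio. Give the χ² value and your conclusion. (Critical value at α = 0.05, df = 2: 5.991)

17.355; not consistent

Expected counts for N = 954 under a 9:3:4 ratio (total parts = 16):
  red: 954 × 9/16 = 536.625
  yellow: 954 × 3/16 = 178.875
  white: 954 × 4/16 = 238.5
χ² = Σ (O − E)² / E
  red: (598 − 536.625)² / 536.625 = 7.0196
  yellow: (141 − 178.875)² / 178.875 = 8.0197
  white: (215 − 238.5)² / 238.5 = 2.3155
χ² = 7.0196 + 8.0197 + 2.3155 = 17.3548 ≈ 17.355
Degrees of freedom = 3 − 1 = 2; critical value at α = 0.05 is 5.991.
Since 17.355 > 5.991, we reject the null hypothesis — the data do not fit the 9:3:4 ratio.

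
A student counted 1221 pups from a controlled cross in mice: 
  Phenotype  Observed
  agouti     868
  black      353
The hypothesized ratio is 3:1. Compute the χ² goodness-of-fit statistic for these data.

Total ratio parts = 4. Expected numbers out of 1221:
  agouti: 1221 × 3/4 = 915.75
  black: 1221 × 1/4 = 305.25
χ² = Σ (O − E)² / E
  agouti: (868 − 915.75)² / 915.75 = 2.4898
  black: (353 − 305.25)² / 305.25 = 7.4695
χ² = 2.4898 + 7.4695 = 9.9593 ≈ 9.959

9.959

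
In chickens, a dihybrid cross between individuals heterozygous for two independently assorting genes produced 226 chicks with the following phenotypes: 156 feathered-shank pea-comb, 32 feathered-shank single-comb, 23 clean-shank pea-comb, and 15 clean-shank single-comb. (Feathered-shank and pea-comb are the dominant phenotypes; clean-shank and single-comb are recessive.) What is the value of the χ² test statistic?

18.012

A dihybrid F₂ with independent assortment and complete dominance at both loci gives a 9:3:3:1 phenotypic ratio.
Under the 9:3:3:1 hypothesis (Σ ratio = 16, N = 226):
  feathered-shank pea-comb: 226 × 9/16 = 127.125
  feathered-shank single-comb: 226 × 3/16 = 42.375
  clean-shank pea-comb: 226 × 3/16 = 42.375
  clean-shank single-comb: 226 × 1/16 = 14.125
χ² = Σ (O − E)² / E
  feathered-shank pea-comb: (156 − 127.125)² / 127.125 = 6.5586
  feathered-shank single-comb: (32 − 42.375)² / 42.375 = 2.5402
  clean-shank pea-comb: (23 − 42.375)² / 42.375 = 8.8588
  clean-shank single-comb: (15 − 14.125)² / 14.125 = 0.0542
χ² = 6.5586 + 2.5402 + 8.8588 + 0.0542 = 18.0118 ≈ 18.012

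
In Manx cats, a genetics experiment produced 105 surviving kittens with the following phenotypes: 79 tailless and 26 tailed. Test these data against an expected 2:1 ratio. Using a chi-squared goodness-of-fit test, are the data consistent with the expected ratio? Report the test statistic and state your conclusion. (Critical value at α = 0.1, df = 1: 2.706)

3.471; not consistent

Expected counts for N = 105 under a 2:1 ratio (total parts = 3):
  tailless: 105 × 2/3 = 70
  tailed: 105 × 1/3 = 35
χ² = Σ (O − E)² / E
  tailless: (79 − 70)² / 70 = 1.1571
  tailed: (26 − 35)² / 35 = 2.3143
χ² = 1.1571 + 2.3143 = 3.4714 ≈ 3.471
Degrees of freedom = 2 − 1 = 1; critical value at α = 0.1 is 2.706.
Since 3.471 > 2.706, we reject the null hypothesis — the data do not fit the 2:1 ratio.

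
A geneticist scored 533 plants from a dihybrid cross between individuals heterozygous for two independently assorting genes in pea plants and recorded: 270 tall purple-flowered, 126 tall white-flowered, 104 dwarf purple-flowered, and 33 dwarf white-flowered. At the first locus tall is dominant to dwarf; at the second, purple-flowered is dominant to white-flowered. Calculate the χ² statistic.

9.929

A dihybrid F₂ with independent assortment and complete dominance at both loci gives a 9:3:3:1 phenotypic ratio.
Expected counts for N = 533 under a 9:3:3:1 ratio (total parts = 16):
  tall purple-flowered: 533 × 9/16 = 299.8125
  tall white-flowered: 533 × 3/16 = 99.9375
  dwarf purple-flowered: 533 × 3/16 = 99.9375
  dwarf white-flowered: 533 × 1/16 = 33.3125
χ² = Σ (O − E)² / E
  tall purple-flowered: (270 − 299.8125)² / 299.8125 = 2.9645
  tall white-flowered: (126 − 99.9375)² / 99.9375 = 6.7968
  dwarf purple-flowered: (104 − 99.9375)² / 99.9375 = 0.1651
  dwarf white-flowered: (33 − 33.3125)² / 33.3125 = 0.0029
χ² = 2.9645 + 6.7968 + 0.1651 + 0.0029 = 9.9293 ≈ 9.929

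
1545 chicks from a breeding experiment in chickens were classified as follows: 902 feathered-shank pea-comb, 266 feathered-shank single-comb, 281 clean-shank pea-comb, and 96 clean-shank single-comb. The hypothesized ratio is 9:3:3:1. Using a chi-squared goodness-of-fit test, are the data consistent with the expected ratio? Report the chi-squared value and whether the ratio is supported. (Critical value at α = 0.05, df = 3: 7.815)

3.449; consistent

The 9:3:3:1 ratio has 16 parts, so with N = 1545 the expected counts are:
  feathered-shank pea-comb: 1545 × 9/16 = 869.0625
  feathered-shank single-comb: 1545 × 3/16 = 289.6875
  clean-shank pea-comb: 1545 × 3/16 = 289.6875
  clean-shank single-comb: 1545 × 1/16 = 96.5625
χ² = Σ (O − E)² / E
  feathered-shank pea-comb: (902 − 869.0625)² / 869.0625 = 1.2483
  feathered-shank single-comb: (266 − 289.6875)² / 289.6875 = 1.9369
  clean-shank pea-comb: (281 − 289.6875)² / 289.6875 = 0.2605
  clean-shank single-comb: (96 − 96.5625)² / 96.5625 = 0.0033
χ² = 1.2483 + 1.9369 + 0.2605 + 0.0033 = 3.449
Degrees of freedom = 4 − 1 = 3; critical value at α = 0.05 is 7.815.
Since 3.449 < 7.815, we fail to reject the null hypothesis — the data are consistent with the 9:3:3:1 ratio.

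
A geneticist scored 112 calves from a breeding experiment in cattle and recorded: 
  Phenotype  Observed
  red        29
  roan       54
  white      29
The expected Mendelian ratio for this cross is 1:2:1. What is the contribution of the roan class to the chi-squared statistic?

0.071

Total ratio parts = 4. Expected numbers out of 112:
  red: 112 × 1/4 = 28
  roan: 112 × 2/4 = 56
  white: 112 × 1/4 = 28
Contribution of roan: (54 − 56)² / 56 = 0.0714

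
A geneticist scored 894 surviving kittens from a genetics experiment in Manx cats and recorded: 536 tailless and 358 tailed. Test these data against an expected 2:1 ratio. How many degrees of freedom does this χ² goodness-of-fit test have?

A goodness-of-fit test with 2 phenotype classes has df = 2 − 1 = 1.

1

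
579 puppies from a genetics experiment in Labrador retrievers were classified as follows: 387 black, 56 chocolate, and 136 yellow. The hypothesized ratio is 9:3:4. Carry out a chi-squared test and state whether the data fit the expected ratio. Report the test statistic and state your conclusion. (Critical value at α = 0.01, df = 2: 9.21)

37.520; not consistent

Under the 9:3:4 hypothesis (Σ ratio = 16, N = 579):
  black: 579 × 9/16 = 325.6875
  chocolate: 579 × 3/16 = 108.5625
  yellow: 579 × 4/16 = 144.75
χ² = Σ (O − E)² / E
  black: (387 − 325.6875)² / 325.6875 = 11.5424
  chocolate: (56 − 108.5625)² / 108.5625 = 25.4491
  yellow: (136 − 144.75)² / 144.75 = 0.5289
χ² = 11.5424 + 25.4491 + 0.5289 = 37.5204 ≈ 37.520
Degrees of freedom = 3 − 1 = 2; critical value at α = 0.01 is 9.21.
Since 37.520 > 9.21, we reject the null hypothesis — the data do not fit the 9:3:4 ratio.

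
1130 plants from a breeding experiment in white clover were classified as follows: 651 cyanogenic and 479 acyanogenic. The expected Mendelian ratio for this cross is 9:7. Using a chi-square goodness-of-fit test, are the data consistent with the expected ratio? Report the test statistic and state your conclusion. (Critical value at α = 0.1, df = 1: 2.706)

0.850; consistent

Total ratio parts = 16. Expected numbers out of 1130:
  cyanogenic: 1130 × 9/16 = 635.625
  acyanogenic: 1130 × 7/16 = 494.375
χ² = Σ (O − E)² / E
  cyanogenic: (651 − 635.625)² / 635.625 = 0.3719
  acyanogenic: (479 − 494.375)² / 494.375 = 0.4782
χ² = 0.3719 + 0.4782 = 0.8501 ≈ 0.850
Degrees of freedom = 2 − 1 = 1; critical value at α = 0.1 is 2.706.
Since 0.850 < 2.706, we fail to reject the null hypothesis — the data are consistent with the 9:7 ratio.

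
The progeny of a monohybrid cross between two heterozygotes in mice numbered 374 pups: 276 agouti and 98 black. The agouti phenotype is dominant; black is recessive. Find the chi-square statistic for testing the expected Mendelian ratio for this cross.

0.289

For a monohybrid cross between heterozygotes with complete dominance, the expected phenotypic ratio is 3:1.
Under the 3:1 hypothesis (Σ ratio = 4, N = 374):
  agouti: 374 × 3/4 = 280.5
  black: 374 × 1/4 = 93.5
χ² = Σ (O − E)² / E
  agouti: (276 − 280.5)² / 280.5 = 0.0722
  black: (98 − 93.5)² / 93.5 = 0.2166
χ² = 0.0722 + 0.2166 = 0.2888 ≈ 0.289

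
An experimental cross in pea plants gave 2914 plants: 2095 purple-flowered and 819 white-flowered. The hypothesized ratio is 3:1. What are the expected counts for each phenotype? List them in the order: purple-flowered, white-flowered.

2185.5, 728.5

Under the 3:1 hypothesis (Σ ratio = 4, N = 2914):
  purple-flowered: 2914 × 3/4 = 2185.5
  white-flowered: 2914 × 1/4 = 728.5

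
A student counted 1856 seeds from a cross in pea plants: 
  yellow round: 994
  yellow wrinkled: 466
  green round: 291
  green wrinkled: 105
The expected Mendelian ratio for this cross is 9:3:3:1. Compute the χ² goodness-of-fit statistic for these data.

Expected counts for N = 1856 under a 9:3:3:1 ratio (total parts = 16):
  yellow round: 1856 × 9/16 = 1044
  yellow wrinkled: 1856 × 3/16 = 348
  green round: 1856 × 3/16 = 348
  green wrinkled: 1856 × 1/16 = 116
χ² = Σ (O − E)² / E
  yellow round: (994 − 1044)² / 1044 = 2.3946
  yellow wrinkled: (466 − 348)² / 348 = 40.0115
  green round: (291 − 348)² / 348 = 9.3362
  green wrinkled: (105 − 116)² / 116 = 1.0431
χ² = 2.3946 + 40.0115 + 9.3362 + 1.0431 = 52.7854 ≈ 52.785

52.785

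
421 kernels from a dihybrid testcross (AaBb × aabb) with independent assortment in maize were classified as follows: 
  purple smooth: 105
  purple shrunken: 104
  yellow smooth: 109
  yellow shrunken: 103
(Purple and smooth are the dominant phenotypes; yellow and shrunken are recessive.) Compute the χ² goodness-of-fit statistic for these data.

0.197

A dihybrid testcross with independent assortment gives a 1:1:1:1 ratio.
The 1:1:1:1 ratio has 4 parts, so with N = 421 the expected counts are:
  purple smooth: 421 × 1/4 = 105.25
  purple shrunken: 421 × 1/4 = 105.25
  yellow smooth: 421 × 1/4 = 105.25
  yellow shrunken: 421 × 1/4 = 105.25
χ² = Σ (O − E)² / E
  purple smooth: (105 − 105.25)² / 105.25 = 0.0006
  purple shrunken: (104 − 105.25)² / 105.25 = 0.0148
  yellow smooth: (109 − 105.25)² / 105.25 = 0.1336
  yellow shrunken: (103 − 105.25)² / 105.25 = 0.0481
χ² = 0.0006 + 0.0148 + 0.1336 + 0.0481 = 0.1971 ≈ 0.197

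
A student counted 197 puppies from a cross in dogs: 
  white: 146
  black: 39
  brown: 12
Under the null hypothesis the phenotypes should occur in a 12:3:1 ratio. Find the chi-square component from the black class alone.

Under the 12:3:1 hypothesis (Σ ratio = 16, N = 197):
  white: 197 × 12/16 = 147.75
  black: 197 × 3/16 = 36.9375
  brown: 197 × 1/16 = 12.3125
Contribution of black: (39 − 36.9375)² / 36.9375 = 0.1152

0.115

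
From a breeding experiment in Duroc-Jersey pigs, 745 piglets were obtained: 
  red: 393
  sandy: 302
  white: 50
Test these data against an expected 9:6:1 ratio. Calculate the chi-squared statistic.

Total ratio parts = 16. Expected numbers out of 745:
  red: 745 × 9/16 = 419.0625
  sandy: 745 × 6/16 = 279.375
  white: 745 × 1/16 = 46.5625
χ² = Σ (O − E)² / E
  red: (393 − 419.0625)² / 419.0625 = 1.6209
  sandy: (302 − 279.375)² / 279.375 = 1.8323
  white: (50 − 46.5625)² / 46.5625 = 0.2538
χ² = 1.6209 + 1.8323 + 0.2538 = 3.707

3.707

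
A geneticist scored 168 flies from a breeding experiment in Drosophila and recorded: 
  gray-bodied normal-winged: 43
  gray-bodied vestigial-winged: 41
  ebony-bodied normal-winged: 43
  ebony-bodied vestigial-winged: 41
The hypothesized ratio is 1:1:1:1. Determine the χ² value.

The 1:1:1:1 ratio has 4 parts, so with N = 168 the expected counts are:
  gray-bodied normal-winged: 168 × 1/4 = 42
  gray-bodied vestigial-winged: 168 × 1/4 = 42
  ebony-bodied normal-winged: 168 × 1/4 = 42
  ebony-bodied vestigial-winged: 168 × 1/4 = 42
χ² = Σ (O − E)² / E
  gray-bodied normal-winged: (43 − 42)² / 42 = 0.0238
  gray-bodied vestigial-winged: (41 − 42)² / 42 = 0.0238
  ebony-bodied normal-winged: (43 − 42)² / 42 = 0.0238
  ebony-bodied vestigial-winged: (41 − 42)² / 42 = 0.0238
χ² = 0.0238 + 0.0238 + 0.0238 + 0.0238 = 0.0952 ≈ 0.095

0.095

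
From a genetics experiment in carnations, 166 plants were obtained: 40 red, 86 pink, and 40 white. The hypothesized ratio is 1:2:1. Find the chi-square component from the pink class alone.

Under the 1:2:1 hypothesis (Σ ratio = 4, N = 166):
  red: 166 × 1/4 = 41.5
  pink: 166 × 2/4 = 83
  white: 166 × 1/4 = 41.5
Contribution of pink: (86 − 83)² / 83 = 0.1084

0.108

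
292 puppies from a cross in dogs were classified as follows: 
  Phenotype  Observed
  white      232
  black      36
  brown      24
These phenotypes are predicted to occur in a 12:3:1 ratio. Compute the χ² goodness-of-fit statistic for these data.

9.005

The 12:3:1 ratio has 16 parts, so with N = 292 the expected counts are:
  white: 292 × 12/16 = 219
  black: 292 × 3/16 = 54.75
  brown: 292 × 1/16 = 18.25
χ² = Σ (O − E)² / E
  white: (232 − 219)² / 219 = 0.7717
  black: (36 − 54.75)² / 54.75 = 6.4212
  brown: (24 − 18.25)² / 18.25 = 1.8116
χ² = 0.7717 + 6.4212 + 1.8116 = 9.0045 ≈ 9.005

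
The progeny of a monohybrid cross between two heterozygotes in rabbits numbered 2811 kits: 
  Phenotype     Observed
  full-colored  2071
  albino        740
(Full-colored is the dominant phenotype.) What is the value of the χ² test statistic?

For a monohybrid cross between heterozygotes with complete dominance, the expected phenotypic ratio is 3:1.
Expected counts for N = 2811 under a 3:1 ratio (total parts = 4):
  full-colored: 2811 × 3/4 = 2108.25
  albino: 2811 × 1/4 = 702.75
χ² = Σ (O − E)² / E
  full-colored: (2071 − 2108.25)² / 2108.25 = 0.6582
  albino: (740 − 702.75)² / 702.75 = 1.9745
χ² = 0.6582 + 1.9745 = 2.6327 ≈ 2.633

2.633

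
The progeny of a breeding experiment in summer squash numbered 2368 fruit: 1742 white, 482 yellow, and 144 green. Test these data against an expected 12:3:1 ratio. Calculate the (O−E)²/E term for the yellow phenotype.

3.252

Total ratio parts = 16. Expected numbers out of 2368:
  white: 2368 × 12/16 = 1776
  yellow: 2368 × 3/16 = 444
  green: 2368 × 1/16 = 148
Contribution of yellow: (482 − 444)² / 444 = 3.2523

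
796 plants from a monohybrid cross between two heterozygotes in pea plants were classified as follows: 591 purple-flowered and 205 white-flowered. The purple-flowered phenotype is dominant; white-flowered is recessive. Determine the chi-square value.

For a monohybrid cross between heterozygotes with complete dominance, the expected phenotypic ratio is 3:1.
Expected counts for N = 796 under a 3:1 ratio (total parts = 4):
  purple-flowered: 796 × 3/4 = 597
  white-flowered: 796 × 1/4 = 199
χ² = Σ (O − E)² / E
  purple-flowered: (591 − 597)² / 597 = 0.0603
  white-flowered: (205 − 199)² / 199 = 0.1809
χ² = 0.0603 + 0.1809 = 0.2412 ≈ 0.241

0.241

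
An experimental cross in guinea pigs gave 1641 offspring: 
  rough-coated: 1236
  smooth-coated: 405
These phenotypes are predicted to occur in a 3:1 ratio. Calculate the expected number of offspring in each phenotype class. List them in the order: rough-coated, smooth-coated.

1230.75, 410.25

Expected counts for N = 1641 under a 3:1 ratio (total parts = 4):
  rough-coated: 1641 × 3/4 = 1230.75
  smooth-coated: 1641 × 1/4 = 410.25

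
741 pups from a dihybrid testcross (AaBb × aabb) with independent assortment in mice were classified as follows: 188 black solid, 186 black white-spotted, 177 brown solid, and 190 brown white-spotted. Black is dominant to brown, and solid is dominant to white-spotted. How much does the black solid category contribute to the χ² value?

0.041

A dihybrid testcross with independent assortment gives a 1:1:1:1 ratio.
The 1:1:1:1 ratio has 4 parts, so with N = 741 the expected counts are:
  black solid: 741 × 1/4 = 185.25
  black white-spotted: 741 × 1/4 = 185.25
  brown solid: 741 × 1/4 = 185.25
  brown white-spotted: 741 × 1/4 = 185.25
Contribution of black solid: (188 − 185.25)² / 185.25 = 0.0408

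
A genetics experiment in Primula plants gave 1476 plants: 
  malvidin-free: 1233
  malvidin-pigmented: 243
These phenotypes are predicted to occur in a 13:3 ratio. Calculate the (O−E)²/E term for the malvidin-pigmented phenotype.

The 13:3 ratio has 16 parts, so with N = 1476 the expected counts are:
  malvidin-free: 1476 × 13/16 = 1199.25
  malvidin-pigmented: 1476 × 3/16 = 276.75
Contribution of malvidin-pigmented: (243 − 276.75)² / 276.75 = 4.1159

4.116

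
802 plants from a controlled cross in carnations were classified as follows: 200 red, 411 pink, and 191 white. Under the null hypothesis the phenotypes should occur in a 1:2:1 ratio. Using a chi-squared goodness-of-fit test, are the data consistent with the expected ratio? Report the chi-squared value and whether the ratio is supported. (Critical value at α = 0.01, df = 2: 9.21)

Under the 1:2:1 hypothesis (Σ ratio = 4, N = 802):
  red: 802 × 1/4 = 200.5
  pink: 802 × 2/4 = 401
  white: 802 × 1/4 = 200.5
χ² = Σ (O − E)² / E
  red: (200 − 200.5)² / 200.5 = 0.0012
  pink: (411 − 401)² / 401 = 0.2494
  white: (191 − 200.5)² / 200.5 = 0.4501
χ² = 0.0012 + 0.2494 + 0.4501 = 0.7007 ≈ 0.701
Degrees of freedom = 3 − 1 = 2; critical value at α = 0.01 is 9.21.
Since 0.701 < 9.21, we fail to reject the null hypothesis — the data are consistent with the 1:2:1 ratio.

0.701; consistent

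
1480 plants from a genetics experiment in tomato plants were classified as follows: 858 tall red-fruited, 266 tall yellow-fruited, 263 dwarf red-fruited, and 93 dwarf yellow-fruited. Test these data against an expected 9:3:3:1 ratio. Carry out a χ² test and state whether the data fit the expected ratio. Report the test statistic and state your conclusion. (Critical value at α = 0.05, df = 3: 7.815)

2.018; consistent

The 9:3:3:1 ratio has 16 parts, so with N = 1480 the expected counts are:
  tall red-fruited: 1480 × 9/16 = 832.5
  tall yellow-fruited: 1480 × 3/16 = 277.5
  dwarf red-fruited: 1480 × 3/16 = 277.5
  dwarf yellow-fruited: 1480 × 1/16 = 92.5
χ² = Σ (O − E)² / E
  tall red-fruited: (858 − 832.5)² / 832.5 = 0.7811
  tall yellow-fruited: (266 − 277.5)² / 277.5 = 0.4766
  dwarf red-fruited: (263 − 277.5)² / 277.5 = 0.7577
  dwarf yellow-fruited: (93 − 92.5)² / 92.5 = 0.0027
χ² = 0.7811 + 0.4766 + 0.7577 + 0.0027 = 2.0181 ≈ 2.018
Degrees of freedom = 4 − 1 = 3; critical value at α = 0.05 is 7.815.
Since 2.018 < 7.815, we fail to reject the null hypothesis — the data are consistent with the 9:3:3:1 ratio.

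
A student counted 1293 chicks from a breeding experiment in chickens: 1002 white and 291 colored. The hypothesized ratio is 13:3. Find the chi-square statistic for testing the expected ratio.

11.972

Total ratio parts = 16. Expected numbers out of 1293:
  white: 1293 × 13/16 = 1050.5625
  colored: 1293 × 3/16 = 242.4375
χ² = Σ (O − E)² / E
  white: (1002 − 1050.5625)² / 1050.5625 = 2.2448
  colored: (291 − 242.4375)² / 242.4375 = 9.7275
χ² = 2.2448 + 9.7275 = 11.9723 ≈ 11.972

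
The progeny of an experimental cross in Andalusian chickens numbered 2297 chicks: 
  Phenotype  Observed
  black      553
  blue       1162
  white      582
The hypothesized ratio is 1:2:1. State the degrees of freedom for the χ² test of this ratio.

2

A goodness-of-fit test with 3 phenotype classes has df = 3 − 1 = 2.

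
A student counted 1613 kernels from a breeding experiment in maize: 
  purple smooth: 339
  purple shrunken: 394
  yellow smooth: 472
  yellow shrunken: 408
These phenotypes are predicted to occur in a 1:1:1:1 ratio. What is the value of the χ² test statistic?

22.226

Total ratio parts = 4. Expected numbers out of 1613:
  purple smooth: 1613 × 1/4 = 403.25
  purple shrunken: 1613 × 1/4 = 403.25
  yellow smooth: 1613 × 1/4 = 403.25
  yellow shrunken: 1613 × 1/4 = 403.25
χ² = Σ (O − E)² / E
  purple smooth: (339 − 403.25)² / 403.25 = 10.2370
  purple shrunken: (394 − 403.25)² / 403.25 = 0.2122
  yellow smooth: (472 − 403.25)² / 403.25 = 11.7212
  yellow shrunken: (408 − 403.25)² / 403.25 = 0.0560
χ² = 10.2370 + 0.2122 + 11.7212 + 0.0560 = 22.2264 ≈ 22.226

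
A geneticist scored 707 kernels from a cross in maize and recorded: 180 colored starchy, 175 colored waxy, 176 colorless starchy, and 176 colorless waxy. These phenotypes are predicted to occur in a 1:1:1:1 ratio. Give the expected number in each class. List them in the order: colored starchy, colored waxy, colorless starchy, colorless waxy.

Total ratio parts = 4. Expected numbers out of 707:
  colored starchy: 707 × 1/4 = 176.75
  colored waxy: 707 × 1/4 = 176.75
  colorless starchy: 707 × 1/4 = 176.75
  colorless waxy: 707 × 1/4 = 176.75

176.75, 176.75, 176.75, 176.75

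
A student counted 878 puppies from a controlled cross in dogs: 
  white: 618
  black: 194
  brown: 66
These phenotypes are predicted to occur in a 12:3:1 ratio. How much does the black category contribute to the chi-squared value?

Total ratio parts = 16. Expected numbers out of 878:
  white: 878 × 12/16 = 658.5
  black: 878 × 3/16 = 164.625
  brown: 878 × 1/16 = 54.875
Contribution of black: (194 − 164.625)² / 164.625 = 5.2416

5.242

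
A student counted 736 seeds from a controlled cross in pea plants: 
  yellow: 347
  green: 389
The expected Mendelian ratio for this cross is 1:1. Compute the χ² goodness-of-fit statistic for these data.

Total ratio parts = 2. Expected numbers out of 736:
  yellow: 736 × 1/2 = 368
  green: 736 × 1/2 = 368
χ² = Σ (O − E)² / E
  yellow: (347 − 368)² / 368 = 1.1984
  green: (389 − 368)² / 368 = 1.1984
χ² = 1.1984 + 1.1984 = 2.3968 ≈ 2.397

2.397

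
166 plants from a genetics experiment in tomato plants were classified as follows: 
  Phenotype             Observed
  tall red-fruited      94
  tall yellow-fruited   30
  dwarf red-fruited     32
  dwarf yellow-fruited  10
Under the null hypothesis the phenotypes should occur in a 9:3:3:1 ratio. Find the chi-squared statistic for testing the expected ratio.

Total ratio parts = 16. Expected numbers out of 166:
  tall red-fruited: 166 × 9/16 = 93.375
  tall yellow-fruited: 166 × 3/16 = 31.125
  dwarf red-fruited: 166 × 3/16 = 31.125
  dwarf yellow-fruited: 166 × 1/16 = 10.375
χ² = Σ (O − E)² / E
  tall red-fruited: (94 − 93.375)² / 93.375 = 0.0042
  tall yellow-fruited: (30 − 31.125)² / 31.125 = 0.0407
  dwarf red-fruited: (32 − 31.125)² / 31.125 = 0.0246
  dwarf yellow-fruited: (10 − 10.375)² / 10.375 = 0.0136
χ² = 0.0042 + 0.0407 + 0.0246 + 0.0136 = 0.0831 ≈ 0.083

0.083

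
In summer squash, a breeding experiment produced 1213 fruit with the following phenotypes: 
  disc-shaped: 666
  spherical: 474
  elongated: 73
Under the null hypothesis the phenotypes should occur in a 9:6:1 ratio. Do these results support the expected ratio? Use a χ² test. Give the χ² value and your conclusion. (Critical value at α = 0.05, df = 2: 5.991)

1.298; consistent

Under the 9:6:1 hypothesis (Σ ratio = 16, N = 1213):
  disc-shaped: 1213 × 9/16 = 682.3125
  spherical: 1213 × 6/16 = 454.875
  elongated: 1213 × 1/16 = 75.8125
χ² = Σ (O − E)² / E
  disc-shaped: (666 − 682.3125)² / 682.3125 = 0.3900
  spherical: (474 − 454.875)² / 454.875 = 0.8041
  elongated: (73 − 75.8125)² / 75.8125 = 0.1043
χ² = 0.3900 + 0.8041 + 0.1043 = 1.2984 ≈ 1.298
Degrees of freedom = 3 − 1 = 2; critical value at α = 0.05 is 5.991.
Since 1.298 < 5.991, we fail to reject the null hypothesis — the data are consistent with the 9:6:1 ratio.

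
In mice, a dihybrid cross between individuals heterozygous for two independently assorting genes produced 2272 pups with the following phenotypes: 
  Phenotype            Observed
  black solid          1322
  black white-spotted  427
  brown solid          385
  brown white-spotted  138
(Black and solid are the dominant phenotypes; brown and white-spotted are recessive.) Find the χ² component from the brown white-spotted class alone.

A dihybrid F₂ with independent assortment and complete dominance at both loci gives a 9:3:3:1 phenotypic ratio.
Expected counts for N = 2272 under a 9:3:3:1 ratio (total parts = 16):
  black solid: 2272 × 9/16 = 1278
  black white-spotted: 2272 × 3/16 = 426
  brown solid: 2272 × 3/16 = 426
  brown white-spotted: 2272 × 1/16 = 142
Contribution of brown white-spotted: (138 − 142)² / 142 = 0.1127

0.113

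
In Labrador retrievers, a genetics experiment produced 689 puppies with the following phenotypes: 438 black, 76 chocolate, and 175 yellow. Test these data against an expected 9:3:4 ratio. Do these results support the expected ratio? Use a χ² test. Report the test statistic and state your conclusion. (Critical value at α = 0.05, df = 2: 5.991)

Total ratio parts = 16. Expected numbers out of 689:
  black: 689 × 9/16 = 387.5625
  chocolate: 689 × 3/16 = 129.1875
  yellow: 689 × 4/16 = 172.25
χ² = Σ (O − E)² / E
  black: (438 − 387.5625)² / 387.5625 = 6.5640
  chocolate: (76 − 129.1875)² / 129.1875 = 21.8977
  yellow: (175 − 172.25)² / 172.25 = 0.0439
χ² = 6.5640 + 21.8977 + 0.0439 = 28.5056 ≈ 28.506
Degrees of freedom = 3 − 1 = 2; critical value at α = 0.05 is 5.991.
Since 28.506 > 5.991, we reject the null hypothesis — the data do not fit the 9:3:4 ratio.

28.506; not consistent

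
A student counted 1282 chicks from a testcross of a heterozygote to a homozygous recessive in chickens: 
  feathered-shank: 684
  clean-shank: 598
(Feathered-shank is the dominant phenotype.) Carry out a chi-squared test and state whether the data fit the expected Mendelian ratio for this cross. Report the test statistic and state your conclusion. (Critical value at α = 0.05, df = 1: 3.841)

A testcross of a heterozygote (Aa × aa) gives a 1:1 phenotypic ratio.
The 1:1 ratio has 2 parts, so with N = 1282 the expected counts are:
  feathered-shank: 1282 × 1/2 = 641
  clean-shank: 1282 × 1/2 = 641
χ² = Σ (O − E)² / E
  feathered-shank: (684 − 641)² / 641 = 2.8846
  clean-shank: (598 − 641)² / 641 = 2.8846
χ² = 2.8846 + 2.8846 = 5.7692 ≈ 5.769
Degrees of freedom = 2 − 1 = 1; critical value at α = 0.05 is 3.841.
Since 5.769 > 3.841, we reject the null hypothesis — the data do not fit the 1:1 ratio.

5.769; not consistent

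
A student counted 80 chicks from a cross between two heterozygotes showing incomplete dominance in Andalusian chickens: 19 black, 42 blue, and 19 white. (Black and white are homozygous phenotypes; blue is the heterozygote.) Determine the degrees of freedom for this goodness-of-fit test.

With incomplete dominance, a heterozygote × heterozygote cross gives a 1:2:1 phenotypic ratio.
A goodness-of-fit test with 3 phenotype classes has df = 3 − 1 = 2.

2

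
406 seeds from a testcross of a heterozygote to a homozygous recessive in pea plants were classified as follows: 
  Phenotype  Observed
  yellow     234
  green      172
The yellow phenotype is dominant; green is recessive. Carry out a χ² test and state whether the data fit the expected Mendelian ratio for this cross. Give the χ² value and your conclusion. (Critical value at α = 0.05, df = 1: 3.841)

9.468; not consistent

A testcross of a heterozygote (Aa × aa) gives a 1:1 phenotypic ratio.
Under the 1:1 hypothesis (Σ ratio = 2, N = 406):
  yellow: 406 × 1/2 = 203
  green: 406 × 1/2 = 203
χ² = Σ (O − E)² / E
  yellow: (234 − 203)² / 203 = 4.7340
  green: (172 − 203)² / 203 = 4.7340
χ² = 4.7340 + 4.7340 = 9.468
Degrees of freedom = 2 − 1 = 1; critical value at α = 0.05 is 3.841.
Since 9.468 > 3.841, we reject the null hypothesis — the data do not fit the 1:1 ratio.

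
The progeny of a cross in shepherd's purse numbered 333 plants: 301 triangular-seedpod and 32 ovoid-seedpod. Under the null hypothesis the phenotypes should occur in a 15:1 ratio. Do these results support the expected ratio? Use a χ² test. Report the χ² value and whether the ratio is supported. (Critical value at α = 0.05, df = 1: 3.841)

6.415; not consistent

Under the 15:1 hypothesis (Σ ratio = 16, N = 333):
  triangular-seedpod: 333 × 15/16 = 312.1875
  ovoid-seedpod: 333 × 1/16 = 20.8125
χ² = Σ (O − E)² / E
  triangular-seedpod: (301 − 312.1875)² / 312.1875 = 0.4009
  ovoid-seedpod: (32 − 20.8125)² / 20.8125 = 6.0137
χ² = 0.4009 + 6.0137 = 6.4146 ≈ 6.415
Degrees of freedom = 2 − 1 = 1; critical value at α = 0.05 is 3.841.
Since 6.415 > 3.841, we reject the null hypothesis — the data do not fit the 15:1 ratio.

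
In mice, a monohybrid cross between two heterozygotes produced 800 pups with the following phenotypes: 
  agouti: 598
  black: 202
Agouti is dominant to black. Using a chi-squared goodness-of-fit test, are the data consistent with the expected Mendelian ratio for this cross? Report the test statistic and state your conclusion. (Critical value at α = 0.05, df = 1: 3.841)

For a monohybrid cross between heterozygotes with complete dominance, the expected phenotypic ratio is 3:1.
The 3:1 ratio has 4 parts, so with N = 800 the expected counts are:
  agouti: 800 × 3/4 = 600
  black: 800 × 1/4 = 200
χ² = Σ (O − E)² / E
  agouti: (598 − 600)² / 600 = 0.0067
  black: (202 − 200)² / 200 = 0.0200
χ² = 0.0067 + 0.0200 = 0.0267 ≈ 0.027
Degrees of freedom = 2 − 1 = 1; critical value at α = 0.05 is 3.841.
Since 0.027 < 3.841, we fail to reject the null hypothesis — the data are consistent with the 3:1 ratio.

0.027; consistent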